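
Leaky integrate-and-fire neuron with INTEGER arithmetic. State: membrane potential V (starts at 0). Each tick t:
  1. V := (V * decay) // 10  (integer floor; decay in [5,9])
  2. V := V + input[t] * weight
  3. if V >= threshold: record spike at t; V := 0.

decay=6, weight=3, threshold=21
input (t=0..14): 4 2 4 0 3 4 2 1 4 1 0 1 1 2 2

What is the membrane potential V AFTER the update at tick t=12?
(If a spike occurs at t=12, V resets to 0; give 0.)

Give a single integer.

Answer: 7

Derivation:
t=0: input=4 -> V=12
t=1: input=2 -> V=13
t=2: input=4 -> V=19
t=3: input=0 -> V=11
t=4: input=3 -> V=15
t=5: input=4 -> V=0 FIRE
t=6: input=2 -> V=6
t=7: input=1 -> V=6
t=8: input=4 -> V=15
t=9: input=1 -> V=12
t=10: input=0 -> V=7
t=11: input=1 -> V=7
t=12: input=1 -> V=7
t=13: input=2 -> V=10
t=14: input=2 -> V=12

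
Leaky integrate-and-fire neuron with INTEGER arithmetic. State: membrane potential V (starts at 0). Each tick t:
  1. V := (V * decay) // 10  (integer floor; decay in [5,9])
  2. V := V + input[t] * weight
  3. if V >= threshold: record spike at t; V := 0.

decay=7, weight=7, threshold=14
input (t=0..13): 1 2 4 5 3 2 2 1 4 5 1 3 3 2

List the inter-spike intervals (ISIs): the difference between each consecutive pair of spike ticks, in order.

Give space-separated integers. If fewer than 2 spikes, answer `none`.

Answer: 1 1 1 1 1 2 1 2 1 1

Derivation:
t=0: input=1 -> V=7
t=1: input=2 -> V=0 FIRE
t=2: input=4 -> V=0 FIRE
t=3: input=5 -> V=0 FIRE
t=4: input=3 -> V=0 FIRE
t=5: input=2 -> V=0 FIRE
t=6: input=2 -> V=0 FIRE
t=7: input=1 -> V=7
t=8: input=4 -> V=0 FIRE
t=9: input=5 -> V=0 FIRE
t=10: input=1 -> V=7
t=11: input=3 -> V=0 FIRE
t=12: input=3 -> V=0 FIRE
t=13: input=2 -> V=0 FIRE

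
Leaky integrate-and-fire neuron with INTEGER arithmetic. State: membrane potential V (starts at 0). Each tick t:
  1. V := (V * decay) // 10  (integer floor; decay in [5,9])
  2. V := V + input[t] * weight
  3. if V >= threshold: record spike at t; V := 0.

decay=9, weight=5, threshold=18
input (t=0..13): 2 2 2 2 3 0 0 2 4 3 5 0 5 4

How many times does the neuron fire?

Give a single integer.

t=0: input=2 -> V=10
t=1: input=2 -> V=0 FIRE
t=2: input=2 -> V=10
t=3: input=2 -> V=0 FIRE
t=4: input=3 -> V=15
t=5: input=0 -> V=13
t=6: input=0 -> V=11
t=7: input=2 -> V=0 FIRE
t=8: input=4 -> V=0 FIRE
t=9: input=3 -> V=15
t=10: input=5 -> V=0 FIRE
t=11: input=0 -> V=0
t=12: input=5 -> V=0 FIRE
t=13: input=4 -> V=0 FIRE

Answer: 7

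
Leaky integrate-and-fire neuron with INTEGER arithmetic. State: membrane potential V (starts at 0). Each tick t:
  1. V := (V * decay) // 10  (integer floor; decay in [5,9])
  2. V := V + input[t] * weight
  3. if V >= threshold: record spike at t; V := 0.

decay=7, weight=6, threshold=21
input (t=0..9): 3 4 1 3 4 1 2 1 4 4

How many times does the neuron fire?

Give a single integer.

Answer: 5

Derivation:
t=0: input=3 -> V=18
t=1: input=4 -> V=0 FIRE
t=2: input=1 -> V=6
t=3: input=3 -> V=0 FIRE
t=4: input=4 -> V=0 FIRE
t=5: input=1 -> V=6
t=6: input=2 -> V=16
t=7: input=1 -> V=17
t=8: input=4 -> V=0 FIRE
t=9: input=4 -> V=0 FIRE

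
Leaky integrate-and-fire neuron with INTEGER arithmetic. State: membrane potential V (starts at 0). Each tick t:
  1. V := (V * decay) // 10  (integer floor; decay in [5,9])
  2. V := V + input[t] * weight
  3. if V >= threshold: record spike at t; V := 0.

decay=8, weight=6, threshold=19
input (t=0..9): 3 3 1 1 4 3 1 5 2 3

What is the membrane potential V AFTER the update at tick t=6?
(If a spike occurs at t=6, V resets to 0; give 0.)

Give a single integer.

t=0: input=3 -> V=18
t=1: input=3 -> V=0 FIRE
t=2: input=1 -> V=6
t=3: input=1 -> V=10
t=4: input=4 -> V=0 FIRE
t=5: input=3 -> V=18
t=6: input=1 -> V=0 FIRE
t=7: input=5 -> V=0 FIRE
t=8: input=2 -> V=12
t=9: input=3 -> V=0 FIRE

Answer: 0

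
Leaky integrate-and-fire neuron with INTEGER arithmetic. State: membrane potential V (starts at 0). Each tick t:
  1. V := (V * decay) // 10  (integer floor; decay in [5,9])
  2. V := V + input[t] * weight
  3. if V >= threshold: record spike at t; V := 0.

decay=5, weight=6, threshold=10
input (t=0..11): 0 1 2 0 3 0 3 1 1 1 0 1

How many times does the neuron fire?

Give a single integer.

t=0: input=0 -> V=0
t=1: input=1 -> V=6
t=2: input=2 -> V=0 FIRE
t=3: input=0 -> V=0
t=4: input=3 -> V=0 FIRE
t=5: input=0 -> V=0
t=6: input=3 -> V=0 FIRE
t=7: input=1 -> V=6
t=8: input=1 -> V=9
t=9: input=1 -> V=0 FIRE
t=10: input=0 -> V=0
t=11: input=1 -> V=6

Answer: 4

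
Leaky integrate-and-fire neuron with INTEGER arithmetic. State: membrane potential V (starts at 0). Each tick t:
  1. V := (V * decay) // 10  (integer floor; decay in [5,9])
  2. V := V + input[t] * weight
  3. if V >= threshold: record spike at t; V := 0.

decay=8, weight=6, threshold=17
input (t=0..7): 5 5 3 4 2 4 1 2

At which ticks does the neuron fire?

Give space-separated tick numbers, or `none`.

t=0: input=5 -> V=0 FIRE
t=1: input=5 -> V=0 FIRE
t=2: input=3 -> V=0 FIRE
t=3: input=4 -> V=0 FIRE
t=4: input=2 -> V=12
t=5: input=4 -> V=0 FIRE
t=6: input=1 -> V=6
t=7: input=2 -> V=16

Answer: 0 1 2 3 5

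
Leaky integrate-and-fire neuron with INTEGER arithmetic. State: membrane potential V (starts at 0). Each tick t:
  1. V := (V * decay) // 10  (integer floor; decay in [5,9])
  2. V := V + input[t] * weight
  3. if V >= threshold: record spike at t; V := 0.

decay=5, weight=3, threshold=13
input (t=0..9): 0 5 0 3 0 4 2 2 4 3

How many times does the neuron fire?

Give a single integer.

Answer: 3

Derivation:
t=0: input=0 -> V=0
t=1: input=5 -> V=0 FIRE
t=2: input=0 -> V=0
t=3: input=3 -> V=9
t=4: input=0 -> V=4
t=5: input=4 -> V=0 FIRE
t=6: input=2 -> V=6
t=7: input=2 -> V=9
t=8: input=4 -> V=0 FIRE
t=9: input=3 -> V=9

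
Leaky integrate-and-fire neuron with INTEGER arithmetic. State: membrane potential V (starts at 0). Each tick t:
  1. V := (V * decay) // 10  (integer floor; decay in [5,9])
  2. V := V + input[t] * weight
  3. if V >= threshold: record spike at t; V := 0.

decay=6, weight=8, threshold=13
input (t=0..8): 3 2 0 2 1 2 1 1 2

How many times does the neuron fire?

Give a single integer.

t=0: input=3 -> V=0 FIRE
t=1: input=2 -> V=0 FIRE
t=2: input=0 -> V=0
t=3: input=2 -> V=0 FIRE
t=4: input=1 -> V=8
t=5: input=2 -> V=0 FIRE
t=6: input=1 -> V=8
t=7: input=1 -> V=12
t=8: input=2 -> V=0 FIRE

Answer: 5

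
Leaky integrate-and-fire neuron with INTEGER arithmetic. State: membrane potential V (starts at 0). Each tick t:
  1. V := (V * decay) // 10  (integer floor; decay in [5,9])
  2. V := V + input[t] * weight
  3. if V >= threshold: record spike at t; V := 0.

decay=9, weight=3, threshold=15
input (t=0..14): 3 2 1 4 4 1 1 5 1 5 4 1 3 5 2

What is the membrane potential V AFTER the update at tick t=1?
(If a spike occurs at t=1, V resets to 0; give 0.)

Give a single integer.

t=0: input=3 -> V=9
t=1: input=2 -> V=14
t=2: input=1 -> V=0 FIRE
t=3: input=4 -> V=12
t=4: input=4 -> V=0 FIRE
t=5: input=1 -> V=3
t=6: input=1 -> V=5
t=7: input=5 -> V=0 FIRE
t=8: input=1 -> V=3
t=9: input=5 -> V=0 FIRE
t=10: input=4 -> V=12
t=11: input=1 -> V=13
t=12: input=3 -> V=0 FIRE
t=13: input=5 -> V=0 FIRE
t=14: input=2 -> V=6

Answer: 14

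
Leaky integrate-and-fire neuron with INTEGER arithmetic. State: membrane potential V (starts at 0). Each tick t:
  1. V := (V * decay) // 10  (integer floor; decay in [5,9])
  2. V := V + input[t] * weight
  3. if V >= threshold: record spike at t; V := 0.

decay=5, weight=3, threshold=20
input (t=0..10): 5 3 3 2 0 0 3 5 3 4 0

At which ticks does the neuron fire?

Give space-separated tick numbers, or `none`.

t=0: input=5 -> V=15
t=1: input=3 -> V=16
t=2: input=3 -> V=17
t=3: input=2 -> V=14
t=4: input=0 -> V=7
t=5: input=0 -> V=3
t=6: input=3 -> V=10
t=7: input=5 -> V=0 FIRE
t=8: input=3 -> V=9
t=9: input=4 -> V=16
t=10: input=0 -> V=8

Answer: 7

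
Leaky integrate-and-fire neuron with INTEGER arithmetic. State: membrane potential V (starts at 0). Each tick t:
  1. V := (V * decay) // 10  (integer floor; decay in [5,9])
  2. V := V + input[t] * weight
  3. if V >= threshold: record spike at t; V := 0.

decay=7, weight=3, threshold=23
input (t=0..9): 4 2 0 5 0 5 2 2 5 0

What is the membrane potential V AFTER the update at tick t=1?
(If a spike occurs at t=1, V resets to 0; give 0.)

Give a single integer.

Answer: 14

Derivation:
t=0: input=4 -> V=12
t=1: input=2 -> V=14
t=2: input=0 -> V=9
t=3: input=5 -> V=21
t=4: input=0 -> V=14
t=5: input=5 -> V=0 FIRE
t=6: input=2 -> V=6
t=7: input=2 -> V=10
t=8: input=5 -> V=22
t=9: input=0 -> V=15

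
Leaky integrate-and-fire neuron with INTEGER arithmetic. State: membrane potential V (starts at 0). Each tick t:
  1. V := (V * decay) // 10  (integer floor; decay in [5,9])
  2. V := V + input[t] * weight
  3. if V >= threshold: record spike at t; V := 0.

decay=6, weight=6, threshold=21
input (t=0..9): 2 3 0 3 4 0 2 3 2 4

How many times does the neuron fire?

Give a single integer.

t=0: input=2 -> V=12
t=1: input=3 -> V=0 FIRE
t=2: input=0 -> V=0
t=3: input=3 -> V=18
t=4: input=4 -> V=0 FIRE
t=5: input=0 -> V=0
t=6: input=2 -> V=12
t=7: input=3 -> V=0 FIRE
t=8: input=2 -> V=12
t=9: input=4 -> V=0 FIRE

Answer: 4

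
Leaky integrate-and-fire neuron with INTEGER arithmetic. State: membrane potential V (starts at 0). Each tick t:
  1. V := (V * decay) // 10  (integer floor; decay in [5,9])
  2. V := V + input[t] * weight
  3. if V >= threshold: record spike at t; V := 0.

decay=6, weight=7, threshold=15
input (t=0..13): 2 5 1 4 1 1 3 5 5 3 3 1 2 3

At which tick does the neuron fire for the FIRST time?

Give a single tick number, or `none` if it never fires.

t=0: input=2 -> V=14
t=1: input=5 -> V=0 FIRE
t=2: input=1 -> V=7
t=3: input=4 -> V=0 FIRE
t=4: input=1 -> V=7
t=5: input=1 -> V=11
t=6: input=3 -> V=0 FIRE
t=7: input=5 -> V=0 FIRE
t=8: input=5 -> V=0 FIRE
t=9: input=3 -> V=0 FIRE
t=10: input=3 -> V=0 FIRE
t=11: input=1 -> V=7
t=12: input=2 -> V=0 FIRE
t=13: input=3 -> V=0 FIRE

Answer: 1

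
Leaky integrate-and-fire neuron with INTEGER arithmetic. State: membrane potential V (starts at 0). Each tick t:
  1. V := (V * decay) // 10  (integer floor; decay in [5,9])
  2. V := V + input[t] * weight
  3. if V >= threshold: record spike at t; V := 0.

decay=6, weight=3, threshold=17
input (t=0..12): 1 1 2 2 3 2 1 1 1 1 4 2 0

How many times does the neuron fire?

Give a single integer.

Answer: 0

Derivation:
t=0: input=1 -> V=3
t=1: input=1 -> V=4
t=2: input=2 -> V=8
t=3: input=2 -> V=10
t=4: input=3 -> V=15
t=5: input=2 -> V=15
t=6: input=1 -> V=12
t=7: input=1 -> V=10
t=8: input=1 -> V=9
t=9: input=1 -> V=8
t=10: input=4 -> V=16
t=11: input=2 -> V=15
t=12: input=0 -> V=9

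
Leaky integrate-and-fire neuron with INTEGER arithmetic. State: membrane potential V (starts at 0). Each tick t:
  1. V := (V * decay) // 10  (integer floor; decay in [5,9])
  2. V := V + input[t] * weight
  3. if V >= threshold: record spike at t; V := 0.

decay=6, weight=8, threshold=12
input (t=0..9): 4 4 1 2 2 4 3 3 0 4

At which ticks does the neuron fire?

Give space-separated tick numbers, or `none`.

t=0: input=4 -> V=0 FIRE
t=1: input=4 -> V=0 FIRE
t=2: input=1 -> V=8
t=3: input=2 -> V=0 FIRE
t=4: input=2 -> V=0 FIRE
t=5: input=4 -> V=0 FIRE
t=6: input=3 -> V=0 FIRE
t=7: input=3 -> V=0 FIRE
t=8: input=0 -> V=0
t=9: input=4 -> V=0 FIRE

Answer: 0 1 3 4 5 6 7 9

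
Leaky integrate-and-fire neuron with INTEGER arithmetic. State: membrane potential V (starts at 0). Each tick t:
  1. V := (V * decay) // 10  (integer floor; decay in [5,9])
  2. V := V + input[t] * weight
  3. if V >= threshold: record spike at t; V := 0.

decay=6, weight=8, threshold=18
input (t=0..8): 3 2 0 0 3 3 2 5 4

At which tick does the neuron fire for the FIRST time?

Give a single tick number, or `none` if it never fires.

Answer: 0

Derivation:
t=0: input=3 -> V=0 FIRE
t=1: input=2 -> V=16
t=2: input=0 -> V=9
t=3: input=0 -> V=5
t=4: input=3 -> V=0 FIRE
t=5: input=3 -> V=0 FIRE
t=6: input=2 -> V=16
t=7: input=5 -> V=0 FIRE
t=8: input=4 -> V=0 FIRE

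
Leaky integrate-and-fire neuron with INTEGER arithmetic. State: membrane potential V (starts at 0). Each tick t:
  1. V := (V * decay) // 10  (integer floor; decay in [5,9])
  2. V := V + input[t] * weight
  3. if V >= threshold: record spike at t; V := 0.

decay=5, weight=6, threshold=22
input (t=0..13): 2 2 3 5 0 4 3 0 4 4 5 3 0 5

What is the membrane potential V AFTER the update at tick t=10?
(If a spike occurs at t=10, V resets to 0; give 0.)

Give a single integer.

Answer: 0

Derivation:
t=0: input=2 -> V=12
t=1: input=2 -> V=18
t=2: input=3 -> V=0 FIRE
t=3: input=5 -> V=0 FIRE
t=4: input=0 -> V=0
t=5: input=4 -> V=0 FIRE
t=6: input=3 -> V=18
t=7: input=0 -> V=9
t=8: input=4 -> V=0 FIRE
t=9: input=4 -> V=0 FIRE
t=10: input=5 -> V=0 FIRE
t=11: input=3 -> V=18
t=12: input=0 -> V=9
t=13: input=5 -> V=0 FIRE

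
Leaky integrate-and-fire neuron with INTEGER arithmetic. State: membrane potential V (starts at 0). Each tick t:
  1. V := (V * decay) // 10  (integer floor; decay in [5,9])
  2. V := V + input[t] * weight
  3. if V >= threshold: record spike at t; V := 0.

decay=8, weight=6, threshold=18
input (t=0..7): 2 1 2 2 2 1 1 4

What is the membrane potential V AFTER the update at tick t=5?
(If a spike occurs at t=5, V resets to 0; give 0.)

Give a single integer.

t=0: input=2 -> V=12
t=1: input=1 -> V=15
t=2: input=2 -> V=0 FIRE
t=3: input=2 -> V=12
t=4: input=2 -> V=0 FIRE
t=5: input=1 -> V=6
t=6: input=1 -> V=10
t=7: input=4 -> V=0 FIRE

Answer: 6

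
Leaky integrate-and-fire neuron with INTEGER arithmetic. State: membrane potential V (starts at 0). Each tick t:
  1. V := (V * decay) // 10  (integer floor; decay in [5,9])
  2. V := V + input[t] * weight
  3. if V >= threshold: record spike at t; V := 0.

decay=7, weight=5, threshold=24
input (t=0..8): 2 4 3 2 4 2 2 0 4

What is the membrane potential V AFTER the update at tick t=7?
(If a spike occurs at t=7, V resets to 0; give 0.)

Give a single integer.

Answer: 11

Derivation:
t=0: input=2 -> V=10
t=1: input=4 -> V=0 FIRE
t=2: input=3 -> V=15
t=3: input=2 -> V=20
t=4: input=4 -> V=0 FIRE
t=5: input=2 -> V=10
t=6: input=2 -> V=17
t=7: input=0 -> V=11
t=8: input=4 -> V=0 FIRE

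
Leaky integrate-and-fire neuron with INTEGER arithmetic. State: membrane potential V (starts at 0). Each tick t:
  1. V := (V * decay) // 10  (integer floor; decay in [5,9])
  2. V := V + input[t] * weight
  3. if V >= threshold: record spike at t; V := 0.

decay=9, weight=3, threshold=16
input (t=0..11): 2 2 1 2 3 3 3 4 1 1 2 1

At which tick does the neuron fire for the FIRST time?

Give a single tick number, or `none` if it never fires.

t=0: input=2 -> V=6
t=1: input=2 -> V=11
t=2: input=1 -> V=12
t=3: input=2 -> V=0 FIRE
t=4: input=3 -> V=9
t=5: input=3 -> V=0 FIRE
t=6: input=3 -> V=9
t=7: input=4 -> V=0 FIRE
t=8: input=1 -> V=3
t=9: input=1 -> V=5
t=10: input=2 -> V=10
t=11: input=1 -> V=12

Answer: 3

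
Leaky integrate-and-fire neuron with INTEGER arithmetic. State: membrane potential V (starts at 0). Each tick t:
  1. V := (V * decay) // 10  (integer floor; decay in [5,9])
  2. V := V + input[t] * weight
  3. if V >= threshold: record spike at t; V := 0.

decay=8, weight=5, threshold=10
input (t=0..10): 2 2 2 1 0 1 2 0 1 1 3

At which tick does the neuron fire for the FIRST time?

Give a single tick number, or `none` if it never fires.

Answer: 0

Derivation:
t=0: input=2 -> V=0 FIRE
t=1: input=2 -> V=0 FIRE
t=2: input=2 -> V=0 FIRE
t=3: input=1 -> V=5
t=4: input=0 -> V=4
t=5: input=1 -> V=8
t=6: input=2 -> V=0 FIRE
t=7: input=0 -> V=0
t=8: input=1 -> V=5
t=9: input=1 -> V=9
t=10: input=3 -> V=0 FIRE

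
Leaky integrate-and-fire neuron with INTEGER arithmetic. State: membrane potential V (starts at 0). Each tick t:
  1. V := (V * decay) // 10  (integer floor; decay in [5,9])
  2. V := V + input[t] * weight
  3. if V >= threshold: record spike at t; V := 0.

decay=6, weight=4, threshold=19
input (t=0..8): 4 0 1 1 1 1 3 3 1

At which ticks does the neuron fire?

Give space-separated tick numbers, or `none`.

t=0: input=4 -> V=16
t=1: input=0 -> V=9
t=2: input=1 -> V=9
t=3: input=1 -> V=9
t=4: input=1 -> V=9
t=5: input=1 -> V=9
t=6: input=3 -> V=17
t=7: input=3 -> V=0 FIRE
t=8: input=1 -> V=4

Answer: 7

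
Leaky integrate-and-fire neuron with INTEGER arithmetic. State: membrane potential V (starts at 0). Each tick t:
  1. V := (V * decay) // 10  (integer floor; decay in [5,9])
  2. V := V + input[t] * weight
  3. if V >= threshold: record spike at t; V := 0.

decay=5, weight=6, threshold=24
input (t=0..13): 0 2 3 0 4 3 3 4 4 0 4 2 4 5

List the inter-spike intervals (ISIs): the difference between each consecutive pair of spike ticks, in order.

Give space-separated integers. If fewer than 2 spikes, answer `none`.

Answer: 2 2 1 1 2 2 1

Derivation:
t=0: input=0 -> V=0
t=1: input=2 -> V=12
t=2: input=3 -> V=0 FIRE
t=3: input=0 -> V=0
t=4: input=4 -> V=0 FIRE
t=5: input=3 -> V=18
t=6: input=3 -> V=0 FIRE
t=7: input=4 -> V=0 FIRE
t=8: input=4 -> V=0 FIRE
t=9: input=0 -> V=0
t=10: input=4 -> V=0 FIRE
t=11: input=2 -> V=12
t=12: input=4 -> V=0 FIRE
t=13: input=5 -> V=0 FIRE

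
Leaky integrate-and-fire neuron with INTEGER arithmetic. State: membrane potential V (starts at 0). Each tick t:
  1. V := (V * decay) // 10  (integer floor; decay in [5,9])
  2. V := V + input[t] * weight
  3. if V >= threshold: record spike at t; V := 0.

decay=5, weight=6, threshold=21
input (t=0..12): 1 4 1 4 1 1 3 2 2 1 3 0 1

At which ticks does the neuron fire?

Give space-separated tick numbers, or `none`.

Answer: 1 3 6 10

Derivation:
t=0: input=1 -> V=6
t=1: input=4 -> V=0 FIRE
t=2: input=1 -> V=6
t=3: input=4 -> V=0 FIRE
t=4: input=1 -> V=6
t=5: input=1 -> V=9
t=6: input=3 -> V=0 FIRE
t=7: input=2 -> V=12
t=8: input=2 -> V=18
t=9: input=1 -> V=15
t=10: input=3 -> V=0 FIRE
t=11: input=0 -> V=0
t=12: input=1 -> V=6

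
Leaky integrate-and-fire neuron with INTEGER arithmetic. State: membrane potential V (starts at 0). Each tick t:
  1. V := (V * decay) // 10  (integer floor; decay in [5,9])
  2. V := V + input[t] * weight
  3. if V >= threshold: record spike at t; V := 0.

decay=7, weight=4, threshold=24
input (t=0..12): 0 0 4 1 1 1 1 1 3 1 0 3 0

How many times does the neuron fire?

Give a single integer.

Answer: 0

Derivation:
t=0: input=0 -> V=0
t=1: input=0 -> V=0
t=2: input=4 -> V=16
t=3: input=1 -> V=15
t=4: input=1 -> V=14
t=5: input=1 -> V=13
t=6: input=1 -> V=13
t=7: input=1 -> V=13
t=8: input=3 -> V=21
t=9: input=1 -> V=18
t=10: input=0 -> V=12
t=11: input=3 -> V=20
t=12: input=0 -> V=14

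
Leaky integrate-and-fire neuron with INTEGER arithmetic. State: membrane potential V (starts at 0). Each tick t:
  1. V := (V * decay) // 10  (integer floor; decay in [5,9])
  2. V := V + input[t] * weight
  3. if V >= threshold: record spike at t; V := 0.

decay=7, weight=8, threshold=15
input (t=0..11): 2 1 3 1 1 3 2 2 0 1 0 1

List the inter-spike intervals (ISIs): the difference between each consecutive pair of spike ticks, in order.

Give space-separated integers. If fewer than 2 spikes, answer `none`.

Answer: 2 3 1 1

Derivation:
t=0: input=2 -> V=0 FIRE
t=1: input=1 -> V=8
t=2: input=3 -> V=0 FIRE
t=3: input=1 -> V=8
t=4: input=1 -> V=13
t=5: input=3 -> V=0 FIRE
t=6: input=2 -> V=0 FIRE
t=7: input=2 -> V=0 FIRE
t=8: input=0 -> V=0
t=9: input=1 -> V=8
t=10: input=0 -> V=5
t=11: input=1 -> V=11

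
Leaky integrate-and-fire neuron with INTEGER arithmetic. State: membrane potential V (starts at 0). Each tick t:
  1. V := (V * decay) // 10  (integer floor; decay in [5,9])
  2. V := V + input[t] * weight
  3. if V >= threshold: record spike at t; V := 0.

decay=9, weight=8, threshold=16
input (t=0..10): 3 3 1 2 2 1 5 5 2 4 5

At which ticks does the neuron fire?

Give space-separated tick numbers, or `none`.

t=0: input=3 -> V=0 FIRE
t=1: input=3 -> V=0 FIRE
t=2: input=1 -> V=8
t=3: input=2 -> V=0 FIRE
t=4: input=2 -> V=0 FIRE
t=5: input=1 -> V=8
t=6: input=5 -> V=0 FIRE
t=7: input=5 -> V=0 FIRE
t=8: input=2 -> V=0 FIRE
t=9: input=4 -> V=0 FIRE
t=10: input=5 -> V=0 FIRE

Answer: 0 1 3 4 6 7 8 9 10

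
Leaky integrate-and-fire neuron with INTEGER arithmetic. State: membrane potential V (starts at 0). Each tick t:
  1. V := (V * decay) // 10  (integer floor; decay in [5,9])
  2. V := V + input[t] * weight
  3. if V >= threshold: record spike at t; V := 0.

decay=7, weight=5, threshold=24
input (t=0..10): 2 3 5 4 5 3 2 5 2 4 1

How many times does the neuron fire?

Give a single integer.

t=0: input=2 -> V=10
t=1: input=3 -> V=22
t=2: input=5 -> V=0 FIRE
t=3: input=4 -> V=20
t=4: input=5 -> V=0 FIRE
t=5: input=3 -> V=15
t=6: input=2 -> V=20
t=7: input=5 -> V=0 FIRE
t=8: input=2 -> V=10
t=9: input=4 -> V=0 FIRE
t=10: input=1 -> V=5

Answer: 4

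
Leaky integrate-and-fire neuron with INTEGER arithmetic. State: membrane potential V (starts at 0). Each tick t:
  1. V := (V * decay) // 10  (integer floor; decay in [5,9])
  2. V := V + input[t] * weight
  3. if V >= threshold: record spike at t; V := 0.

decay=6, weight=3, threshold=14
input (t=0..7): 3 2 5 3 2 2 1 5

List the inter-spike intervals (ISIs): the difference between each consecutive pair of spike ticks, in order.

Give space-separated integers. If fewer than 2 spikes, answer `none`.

t=0: input=3 -> V=9
t=1: input=2 -> V=11
t=2: input=5 -> V=0 FIRE
t=3: input=3 -> V=9
t=4: input=2 -> V=11
t=5: input=2 -> V=12
t=6: input=1 -> V=10
t=7: input=5 -> V=0 FIRE

Answer: 5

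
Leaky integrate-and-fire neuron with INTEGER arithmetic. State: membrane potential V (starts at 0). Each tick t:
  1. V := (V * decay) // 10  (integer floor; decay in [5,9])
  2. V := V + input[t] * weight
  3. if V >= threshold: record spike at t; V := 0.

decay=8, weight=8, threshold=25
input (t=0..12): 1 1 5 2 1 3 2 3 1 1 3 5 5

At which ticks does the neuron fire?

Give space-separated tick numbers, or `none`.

t=0: input=1 -> V=8
t=1: input=1 -> V=14
t=2: input=5 -> V=0 FIRE
t=3: input=2 -> V=16
t=4: input=1 -> V=20
t=5: input=3 -> V=0 FIRE
t=6: input=2 -> V=16
t=7: input=3 -> V=0 FIRE
t=8: input=1 -> V=8
t=9: input=1 -> V=14
t=10: input=3 -> V=0 FIRE
t=11: input=5 -> V=0 FIRE
t=12: input=5 -> V=0 FIRE

Answer: 2 5 7 10 11 12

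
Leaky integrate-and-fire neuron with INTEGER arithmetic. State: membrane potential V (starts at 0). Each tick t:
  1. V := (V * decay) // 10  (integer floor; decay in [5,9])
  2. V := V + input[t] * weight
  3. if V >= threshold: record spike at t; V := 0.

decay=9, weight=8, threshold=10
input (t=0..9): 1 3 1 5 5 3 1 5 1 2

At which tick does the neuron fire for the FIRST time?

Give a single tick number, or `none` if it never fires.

t=0: input=1 -> V=8
t=1: input=3 -> V=0 FIRE
t=2: input=1 -> V=8
t=3: input=5 -> V=0 FIRE
t=4: input=5 -> V=0 FIRE
t=5: input=3 -> V=0 FIRE
t=6: input=1 -> V=8
t=7: input=5 -> V=0 FIRE
t=8: input=1 -> V=8
t=9: input=2 -> V=0 FIRE

Answer: 1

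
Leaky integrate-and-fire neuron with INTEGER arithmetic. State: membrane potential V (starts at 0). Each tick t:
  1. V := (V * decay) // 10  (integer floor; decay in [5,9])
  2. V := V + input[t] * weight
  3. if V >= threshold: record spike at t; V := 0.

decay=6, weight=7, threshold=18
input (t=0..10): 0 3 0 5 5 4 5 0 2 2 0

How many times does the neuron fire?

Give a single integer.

Answer: 6

Derivation:
t=0: input=0 -> V=0
t=1: input=3 -> V=0 FIRE
t=2: input=0 -> V=0
t=3: input=5 -> V=0 FIRE
t=4: input=5 -> V=0 FIRE
t=5: input=4 -> V=0 FIRE
t=6: input=5 -> V=0 FIRE
t=7: input=0 -> V=0
t=8: input=2 -> V=14
t=9: input=2 -> V=0 FIRE
t=10: input=0 -> V=0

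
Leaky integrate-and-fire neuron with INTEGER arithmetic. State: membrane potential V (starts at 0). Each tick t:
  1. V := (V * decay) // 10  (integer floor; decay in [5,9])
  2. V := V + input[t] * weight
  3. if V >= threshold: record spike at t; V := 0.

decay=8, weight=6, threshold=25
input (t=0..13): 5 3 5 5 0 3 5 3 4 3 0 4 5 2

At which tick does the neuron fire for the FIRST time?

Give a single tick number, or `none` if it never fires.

Answer: 0

Derivation:
t=0: input=5 -> V=0 FIRE
t=1: input=3 -> V=18
t=2: input=5 -> V=0 FIRE
t=3: input=5 -> V=0 FIRE
t=4: input=0 -> V=0
t=5: input=3 -> V=18
t=6: input=5 -> V=0 FIRE
t=7: input=3 -> V=18
t=8: input=4 -> V=0 FIRE
t=9: input=3 -> V=18
t=10: input=0 -> V=14
t=11: input=4 -> V=0 FIRE
t=12: input=5 -> V=0 FIRE
t=13: input=2 -> V=12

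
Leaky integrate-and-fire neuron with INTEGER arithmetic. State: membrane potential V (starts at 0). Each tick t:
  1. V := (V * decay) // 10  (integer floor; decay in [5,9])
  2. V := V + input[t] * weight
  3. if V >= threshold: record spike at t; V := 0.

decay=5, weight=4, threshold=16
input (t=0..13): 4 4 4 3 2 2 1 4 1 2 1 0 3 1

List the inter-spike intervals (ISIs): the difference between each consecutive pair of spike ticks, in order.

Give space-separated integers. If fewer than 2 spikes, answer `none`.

t=0: input=4 -> V=0 FIRE
t=1: input=4 -> V=0 FIRE
t=2: input=4 -> V=0 FIRE
t=3: input=3 -> V=12
t=4: input=2 -> V=14
t=5: input=2 -> V=15
t=6: input=1 -> V=11
t=7: input=4 -> V=0 FIRE
t=8: input=1 -> V=4
t=9: input=2 -> V=10
t=10: input=1 -> V=9
t=11: input=0 -> V=4
t=12: input=3 -> V=14
t=13: input=1 -> V=11

Answer: 1 1 5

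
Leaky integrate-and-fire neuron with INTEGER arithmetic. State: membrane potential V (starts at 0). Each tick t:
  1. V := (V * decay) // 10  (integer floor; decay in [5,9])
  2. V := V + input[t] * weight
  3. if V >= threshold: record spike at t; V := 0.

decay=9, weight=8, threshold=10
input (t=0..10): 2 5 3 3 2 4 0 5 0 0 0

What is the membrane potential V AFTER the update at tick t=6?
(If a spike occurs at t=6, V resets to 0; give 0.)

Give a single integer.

Answer: 0

Derivation:
t=0: input=2 -> V=0 FIRE
t=1: input=5 -> V=0 FIRE
t=2: input=3 -> V=0 FIRE
t=3: input=3 -> V=0 FIRE
t=4: input=2 -> V=0 FIRE
t=5: input=4 -> V=0 FIRE
t=6: input=0 -> V=0
t=7: input=5 -> V=0 FIRE
t=8: input=0 -> V=0
t=9: input=0 -> V=0
t=10: input=0 -> V=0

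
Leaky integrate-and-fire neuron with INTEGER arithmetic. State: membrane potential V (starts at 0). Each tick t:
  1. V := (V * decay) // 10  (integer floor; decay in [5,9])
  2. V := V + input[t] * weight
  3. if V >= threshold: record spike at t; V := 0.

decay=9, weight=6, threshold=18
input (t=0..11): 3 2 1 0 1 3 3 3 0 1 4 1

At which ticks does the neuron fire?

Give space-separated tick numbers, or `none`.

t=0: input=3 -> V=0 FIRE
t=1: input=2 -> V=12
t=2: input=1 -> V=16
t=3: input=0 -> V=14
t=4: input=1 -> V=0 FIRE
t=5: input=3 -> V=0 FIRE
t=6: input=3 -> V=0 FIRE
t=7: input=3 -> V=0 FIRE
t=8: input=0 -> V=0
t=9: input=1 -> V=6
t=10: input=4 -> V=0 FIRE
t=11: input=1 -> V=6

Answer: 0 4 5 6 7 10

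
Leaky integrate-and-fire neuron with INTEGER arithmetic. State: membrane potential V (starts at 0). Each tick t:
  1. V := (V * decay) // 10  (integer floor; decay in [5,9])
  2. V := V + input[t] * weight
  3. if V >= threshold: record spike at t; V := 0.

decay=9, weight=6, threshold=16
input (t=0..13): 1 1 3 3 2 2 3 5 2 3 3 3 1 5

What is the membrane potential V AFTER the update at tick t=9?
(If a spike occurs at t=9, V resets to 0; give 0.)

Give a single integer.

t=0: input=1 -> V=6
t=1: input=1 -> V=11
t=2: input=3 -> V=0 FIRE
t=3: input=3 -> V=0 FIRE
t=4: input=2 -> V=12
t=5: input=2 -> V=0 FIRE
t=6: input=3 -> V=0 FIRE
t=7: input=5 -> V=0 FIRE
t=8: input=2 -> V=12
t=9: input=3 -> V=0 FIRE
t=10: input=3 -> V=0 FIRE
t=11: input=3 -> V=0 FIRE
t=12: input=1 -> V=6
t=13: input=5 -> V=0 FIRE

Answer: 0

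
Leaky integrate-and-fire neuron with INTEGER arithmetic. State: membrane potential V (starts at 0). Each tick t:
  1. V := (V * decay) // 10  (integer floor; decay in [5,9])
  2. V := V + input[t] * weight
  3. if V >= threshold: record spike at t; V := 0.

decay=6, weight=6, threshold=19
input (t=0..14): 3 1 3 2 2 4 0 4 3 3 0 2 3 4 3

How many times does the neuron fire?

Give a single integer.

t=0: input=3 -> V=18
t=1: input=1 -> V=16
t=2: input=3 -> V=0 FIRE
t=3: input=2 -> V=12
t=4: input=2 -> V=0 FIRE
t=5: input=4 -> V=0 FIRE
t=6: input=0 -> V=0
t=7: input=4 -> V=0 FIRE
t=8: input=3 -> V=18
t=9: input=3 -> V=0 FIRE
t=10: input=0 -> V=0
t=11: input=2 -> V=12
t=12: input=3 -> V=0 FIRE
t=13: input=4 -> V=0 FIRE
t=14: input=3 -> V=18

Answer: 7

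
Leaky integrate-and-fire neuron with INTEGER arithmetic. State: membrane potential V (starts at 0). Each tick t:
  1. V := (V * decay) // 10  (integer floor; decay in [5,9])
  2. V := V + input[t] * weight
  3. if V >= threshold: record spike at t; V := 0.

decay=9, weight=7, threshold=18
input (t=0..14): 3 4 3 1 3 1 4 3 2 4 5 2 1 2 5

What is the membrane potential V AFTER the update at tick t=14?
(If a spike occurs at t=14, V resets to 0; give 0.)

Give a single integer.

t=0: input=3 -> V=0 FIRE
t=1: input=4 -> V=0 FIRE
t=2: input=3 -> V=0 FIRE
t=3: input=1 -> V=7
t=4: input=3 -> V=0 FIRE
t=5: input=1 -> V=7
t=6: input=4 -> V=0 FIRE
t=7: input=3 -> V=0 FIRE
t=8: input=2 -> V=14
t=9: input=4 -> V=0 FIRE
t=10: input=5 -> V=0 FIRE
t=11: input=2 -> V=14
t=12: input=1 -> V=0 FIRE
t=13: input=2 -> V=14
t=14: input=5 -> V=0 FIRE

Answer: 0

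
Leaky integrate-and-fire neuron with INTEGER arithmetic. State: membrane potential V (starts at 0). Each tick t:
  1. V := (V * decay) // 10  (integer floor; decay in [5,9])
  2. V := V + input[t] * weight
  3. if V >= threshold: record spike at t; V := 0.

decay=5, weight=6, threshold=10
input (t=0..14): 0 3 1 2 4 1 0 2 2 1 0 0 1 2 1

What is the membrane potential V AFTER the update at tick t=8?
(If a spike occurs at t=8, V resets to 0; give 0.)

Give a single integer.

Answer: 0

Derivation:
t=0: input=0 -> V=0
t=1: input=3 -> V=0 FIRE
t=2: input=1 -> V=6
t=3: input=2 -> V=0 FIRE
t=4: input=4 -> V=0 FIRE
t=5: input=1 -> V=6
t=6: input=0 -> V=3
t=7: input=2 -> V=0 FIRE
t=8: input=2 -> V=0 FIRE
t=9: input=1 -> V=6
t=10: input=0 -> V=3
t=11: input=0 -> V=1
t=12: input=1 -> V=6
t=13: input=2 -> V=0 FIRE
t=14: input=1 -> V=6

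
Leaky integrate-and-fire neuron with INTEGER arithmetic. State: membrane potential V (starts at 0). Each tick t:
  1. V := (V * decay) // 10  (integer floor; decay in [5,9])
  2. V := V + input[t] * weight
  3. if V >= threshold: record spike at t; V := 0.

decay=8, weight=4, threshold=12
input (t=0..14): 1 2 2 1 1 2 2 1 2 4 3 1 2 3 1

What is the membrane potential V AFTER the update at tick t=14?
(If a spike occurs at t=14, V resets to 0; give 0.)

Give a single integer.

Answer: 4

Derivation:
t=0: input=1 -> V=4
t=1: input=2 -> V=11
t=2: input=2 -> V=0 FIRE
t=3: input=1 -> V=4
t=4: input=1 -> V=7
t=5: input=2 -> V=0 FIRE
t=6: input=2 -> V=8
t=7: input=1 -> V=10
t=8: input=2 -> V=0 FIRE
t=9: input=4 -> V=0 FIRE
t=10: input=3 -> V=0 FIRE
t=11: input=1 -> V=4
t=12: input=2 -> V=11
t=13: input=3 -> V=0 FIRE
t=14: input=1 -> V=4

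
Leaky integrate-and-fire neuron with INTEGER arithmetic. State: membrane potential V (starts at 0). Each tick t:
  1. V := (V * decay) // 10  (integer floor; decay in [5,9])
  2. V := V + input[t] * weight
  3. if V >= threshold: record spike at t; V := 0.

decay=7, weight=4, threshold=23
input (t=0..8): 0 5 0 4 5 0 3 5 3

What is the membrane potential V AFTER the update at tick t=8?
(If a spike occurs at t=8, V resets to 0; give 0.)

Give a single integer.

t=0: input=0 -> V=0
t=1: input=5 -> V=20
t=2: input=0 -> V=14
t=3: input=4 -> V=0 FIRE
t=4: input=5 -> V=20
t=5: input=0 -> V=14
t=6: input=3 -> V=21
t=7: input=5 -> V=0 FIRE
t=8: input=3 -> V=12

Answer: 12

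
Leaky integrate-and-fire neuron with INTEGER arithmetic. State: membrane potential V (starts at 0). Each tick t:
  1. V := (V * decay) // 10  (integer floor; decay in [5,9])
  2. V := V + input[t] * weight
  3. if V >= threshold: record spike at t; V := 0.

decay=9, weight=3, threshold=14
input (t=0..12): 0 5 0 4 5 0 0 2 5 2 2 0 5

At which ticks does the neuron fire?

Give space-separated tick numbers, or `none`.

Answer: 1 4 8 12

Derivation:
t=0: input=0 -> V=0
t=1: input=5 -> V=0 FIRE
t=2: input=0 -> V=0
t=3: input=4 -> V=12
t=4: input=5 -> V=0 FIRE
t=5: input=0 -> V=0
t=6: input=0 -> V=0
t=7: input=2 -> V=6
t=8: input=5 -> V=0 FIRE
t=9: input=2 -> V=6
t=10: input=2 -> V=11
t=11: input=0 -> V=9
t=12: input=5 -> V=0 FIRE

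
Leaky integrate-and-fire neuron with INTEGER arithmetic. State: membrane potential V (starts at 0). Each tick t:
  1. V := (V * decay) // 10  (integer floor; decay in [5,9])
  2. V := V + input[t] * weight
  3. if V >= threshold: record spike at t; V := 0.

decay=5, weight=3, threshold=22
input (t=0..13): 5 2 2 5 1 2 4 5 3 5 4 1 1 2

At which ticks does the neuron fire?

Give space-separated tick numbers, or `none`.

Answer: 7

Derivation:
t=0: input=5 -> V=15
t=1: input=2 -> V=13
t=2: input=2 -> V=12
t=3: input=5 -> V=21
t=4: input=1 -> V=13
t=5: input=2 -> V=12
t=6: input=4 -> V=18
t=7: input=5 -> V=0 FIRE
t=8: input=3 -> V=9
t=9: input=5 -> V=19
t=10: input=4 -> V=21
t=11: input=1 -> V=13
t=12: input=1 -> V=9
t=13: input=2 -> V=10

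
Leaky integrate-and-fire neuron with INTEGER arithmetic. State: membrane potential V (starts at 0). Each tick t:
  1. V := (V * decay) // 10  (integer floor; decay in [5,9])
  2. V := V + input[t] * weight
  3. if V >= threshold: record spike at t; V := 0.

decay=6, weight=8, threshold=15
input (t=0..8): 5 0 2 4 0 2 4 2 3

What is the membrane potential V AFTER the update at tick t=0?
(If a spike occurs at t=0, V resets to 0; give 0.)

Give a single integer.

Answer: 0

Derivation:
t=0: input=5 -> V=0 FIRE
t=1: input=0 -> V=0
t=2: input=2 -> V=0 FIRE
t=3: input=4 -> V=0 FIRE
t=4: input=0 -> V=0
t=5: input=2 -> V=0 FIRE
t=6: input=4 -> V=0 FIRE
t=7: input=2 -> V=0 FIRE
t=8: input=3 -> V=0 FIRE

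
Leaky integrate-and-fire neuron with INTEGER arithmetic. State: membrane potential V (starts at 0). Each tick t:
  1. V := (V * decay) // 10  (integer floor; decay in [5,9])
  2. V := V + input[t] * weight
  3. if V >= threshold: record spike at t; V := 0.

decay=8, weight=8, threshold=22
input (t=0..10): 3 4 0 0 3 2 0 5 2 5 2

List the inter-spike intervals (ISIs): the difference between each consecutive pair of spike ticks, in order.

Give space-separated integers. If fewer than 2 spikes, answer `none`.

t=0: input=3 -> V=0 FIRE
t=1: input=4 -> V=0 FIRE
t=2: input=0 -> V=0
t=3: input=0 -> V=0
t=4: input=3 -> V=0 FIRE
t=5: input=2 -> V=16
t=6: input=0 -> V=12
t=7: input=5 -> V=0 FIRE
t=8: input=2 -> V=16
t=9: input=5 -> V=0 FIRE
t=10: input=2 -> V=16

Answer: 1 3 3 2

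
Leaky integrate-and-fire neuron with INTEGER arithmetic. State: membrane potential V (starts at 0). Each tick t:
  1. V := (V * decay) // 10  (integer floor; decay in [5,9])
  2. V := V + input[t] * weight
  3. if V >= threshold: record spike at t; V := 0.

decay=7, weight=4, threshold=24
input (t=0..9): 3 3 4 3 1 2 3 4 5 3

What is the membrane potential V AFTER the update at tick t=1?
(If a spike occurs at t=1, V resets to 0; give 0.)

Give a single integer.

Answer: 20

Derivation:
t=0: input=3 -> V=12
t=1: input=3 -> V=20
t=2: input=4 -> V=0 FIRE
t=3: input=3 -> V=12
t=4: input=1 -> V=12
t=5: input=2 -> V=16
t=6: input=3 -> V=23
t=7: input=4 -> V=0 FIRE
t=8: input=5 -> V=20
t=9: input=3 -> V=0 FIRE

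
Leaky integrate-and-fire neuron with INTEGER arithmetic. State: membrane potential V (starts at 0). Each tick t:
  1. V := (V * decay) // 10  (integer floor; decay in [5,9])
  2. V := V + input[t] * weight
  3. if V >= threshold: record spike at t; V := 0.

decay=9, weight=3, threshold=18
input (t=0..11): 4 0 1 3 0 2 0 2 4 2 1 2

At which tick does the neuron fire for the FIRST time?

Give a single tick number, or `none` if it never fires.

t=0: input=4 -> V=12
t=1: input=0 -> V=10
t=2: input=1 -> V=12
t=3: input=3 -> V=0 FIRE
t=4: input=0 -> V=0
t=5: input=2 -> V=6
t=6: input=0 -> V=5
t=7: input=2 -> V=10
t=8: input=4 -> V=0 FIRE
t=9: input=2 -> V=6
t=10: input=1 -> V=8
t=11: input=2 -> V=13

Answer: 3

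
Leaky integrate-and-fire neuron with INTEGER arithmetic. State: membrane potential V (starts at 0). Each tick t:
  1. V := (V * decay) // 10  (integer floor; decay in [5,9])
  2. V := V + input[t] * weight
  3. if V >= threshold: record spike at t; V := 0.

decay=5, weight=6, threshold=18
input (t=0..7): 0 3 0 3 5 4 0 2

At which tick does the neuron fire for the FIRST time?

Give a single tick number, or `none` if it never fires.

Answer: 1

Derivation:
t=0: input=0 -> V=0
t=1: input=3 -> V=0 FIRE
t=2: input=0 -> V=0
t=3: input=3 -> V=0 FIRE
t=4: input=5 -> V=0 FIRE
t=5: input=4 -> V=0 FIRE
t=6: input=0 -> V=0
t=7: input=2 -> V=12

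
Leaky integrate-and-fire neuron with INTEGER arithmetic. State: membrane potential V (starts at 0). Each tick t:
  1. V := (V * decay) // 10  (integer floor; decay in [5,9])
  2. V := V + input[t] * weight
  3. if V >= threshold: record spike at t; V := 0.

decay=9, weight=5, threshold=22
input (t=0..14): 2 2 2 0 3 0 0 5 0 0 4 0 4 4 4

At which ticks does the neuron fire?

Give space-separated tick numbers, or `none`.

t=0: input=2 -> V=10
t=1: input=2 -> V=19
t=2: input=2 -> V=0 FIRE
t=3: input=0 -> V=0
t=4: input=3 -> V=15
t=5: input=0 -> V=13
t=6: input=0 -> V=11
t=7: input=5 -> V=0 FIRE
t=8: input=0 -> V=0
t=9: input=0 -> V=0
t=10: input=4 -> V=20
t=11: input=0 -> V=18
t=12: input=4 -> V=0 FIRE
t=13: input=4 -> V=20
t=14: input=4 -> V=0 FIRE

Answer: 2 7 12 14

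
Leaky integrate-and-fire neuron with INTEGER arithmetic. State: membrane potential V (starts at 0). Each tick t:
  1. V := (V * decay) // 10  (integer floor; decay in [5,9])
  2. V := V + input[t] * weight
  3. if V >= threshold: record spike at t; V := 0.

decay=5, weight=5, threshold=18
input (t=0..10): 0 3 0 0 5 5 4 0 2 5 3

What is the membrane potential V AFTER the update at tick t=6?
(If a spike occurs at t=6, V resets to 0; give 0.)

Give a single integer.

t=0: input=0 -> V=0
t=1: input=3 -> V=15
t=2: input=0 -> V=7
t=3: input=0 -> V=3
t=4: input=5 -> V=0 FIRE
t=5: input=5 -> V=0 FIRE
t=6: input=4 -> V=0 FIRE
t=7: input=0 -> V=0
t=8: input=2 -> V=10
t=9: input=5 -> V=0 FIRE
t=10: input=3 -> V=15

Answer: 0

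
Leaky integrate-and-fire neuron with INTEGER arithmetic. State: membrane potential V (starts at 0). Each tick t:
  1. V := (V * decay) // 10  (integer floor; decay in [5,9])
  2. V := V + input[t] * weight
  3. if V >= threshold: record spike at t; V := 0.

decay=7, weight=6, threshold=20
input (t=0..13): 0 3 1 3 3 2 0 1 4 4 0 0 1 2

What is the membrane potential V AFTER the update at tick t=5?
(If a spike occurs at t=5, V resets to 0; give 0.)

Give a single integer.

Answer: 0

Derivation:
t=0: input=0 -> V=0
t=1: input=3 -> V=18
t=2: input=1 -> V=18
t=3: input=3 -> V=0 FIRE
t=4: input=3 -> V=18
t=5: input=2 -> V=0 FIRE
t=6: input=0 -> V=0
t=7: input=1 -> V=6
t=8: input=4 -> V=0 FIRE
t=9: input=4 -> V=0 FIRE
t=10: input=0 -> V=0
t=11: input=0 -> V=0
t=12: input=1 -> V=6
t=13: input=2 -> V=16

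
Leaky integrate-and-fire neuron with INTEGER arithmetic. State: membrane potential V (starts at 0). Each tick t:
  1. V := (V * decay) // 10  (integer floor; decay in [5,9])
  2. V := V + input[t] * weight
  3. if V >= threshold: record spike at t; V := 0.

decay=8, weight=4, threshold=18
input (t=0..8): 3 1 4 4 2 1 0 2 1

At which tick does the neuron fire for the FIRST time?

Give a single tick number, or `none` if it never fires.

Answer: 2

Derivation:
t=0: input=3 -> V=12
t=1: input=1 -> V=13
t=2: input=4 -> V=0 FIRE
t=3: input=4 -> V=16
t=4: input=2 -> V=0 FIRE
t=5: input=1 -> V=4
t=6: input=0 -> V=3
t=7: input=2 -> V=10
t=8: input=1 -> V=12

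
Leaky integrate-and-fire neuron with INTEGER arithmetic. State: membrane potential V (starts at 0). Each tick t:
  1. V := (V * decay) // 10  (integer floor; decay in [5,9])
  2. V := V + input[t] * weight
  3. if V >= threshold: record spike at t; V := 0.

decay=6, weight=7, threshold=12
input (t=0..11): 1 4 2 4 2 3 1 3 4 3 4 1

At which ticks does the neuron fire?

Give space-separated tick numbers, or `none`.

Answer: 1 2 3 4 5 7 8 9 10

Derivation:
t=0: input=1 -> V=7
t=1: input=4 -> V=0 FIRE
t=2: input=2 -> V=0 FIRE
t=3: input=4 -> V=0 FIRE
t=4: input=2 -> V=0 FIRE
t=5: input=3 -> V=0 FIRE
t=6: input=1 -> V=7
t=7: input=3 -> V=0 FIRE
t=8: input=4 -> V=0 FIRE
t=9: input=3 -> V=0 FIRE
t=10: input=4 -> V=0 FIRE
t=11: input=1 -> V=7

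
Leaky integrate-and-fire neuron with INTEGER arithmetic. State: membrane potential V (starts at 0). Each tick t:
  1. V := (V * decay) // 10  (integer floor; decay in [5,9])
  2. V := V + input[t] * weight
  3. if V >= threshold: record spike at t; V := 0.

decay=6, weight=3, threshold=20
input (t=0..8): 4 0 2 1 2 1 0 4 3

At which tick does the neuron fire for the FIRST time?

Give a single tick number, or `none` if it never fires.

Answer: none

Derivation:
t=0: input=4 -> V=12
t=1: input=0 -> V=7
t=2: input=2 -> V=10
t=3: input=1 -> V=9
t=4: input=2 -> V=11
t=5: input=1 -> V=9
t=6: input=0 -> V=5
t=7: input=4 -> V=15
t=8: input=3 -> V=18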